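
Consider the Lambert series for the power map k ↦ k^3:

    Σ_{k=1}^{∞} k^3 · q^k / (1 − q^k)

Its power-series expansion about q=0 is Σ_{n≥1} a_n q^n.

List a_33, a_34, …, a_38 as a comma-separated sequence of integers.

37296, 44226, 43344, 55261, 50654, 61740

q^33  k|33↦f(k): 33:35937 11:1331 3:27 1:1  a_33=37296
n=34: 34·1 17·2 2·17 1·34  f→[39304+4913+8+1]=44226
q^35  k|35↦f(k): 35:42875 7:343 5:125 1:1  a_35=43344
[q^36] f(1)=1,f(2)=8,f(3)=27,f(4)=64,f(6)=216,f(9)=729,f(12)=1728,f(18)=5832,f(36)=46656 ⇒ 55261
d|37:{1,37}  Σf=1+50653=50654
n=38: 1·38 2·19 19·2 38·1  f→[1+8+6859+54872]=61740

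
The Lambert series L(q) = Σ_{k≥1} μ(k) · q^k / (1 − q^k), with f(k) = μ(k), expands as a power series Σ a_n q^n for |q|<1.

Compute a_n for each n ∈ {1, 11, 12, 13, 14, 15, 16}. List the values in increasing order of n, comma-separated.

1, 0, 0, 0, 0, 0, 0

d|1:{1}  Σμ=1=1
d|11:{1,11}  Σμ=1+(-1)=0
n=12: 12·1 6·2 4·3 3·4 2·6 1·12  μ→[0+1+0+(-1)+(-1)+1]=0
d|13:{13,1}  Σμ=(-1)+1=0
[q^14] μ(14)=1,μ(7)=-1,μ(2)=-1,μ(1)=1 ⇒ 0
d|15:{1,3,5,15}  Σμ=1+(-1)+(-1)+1=0
[q^16] μ(16)=0,μ(8)=0,μ(4)=0,μ(2)=-1,μ(1)=1 ⇒ 0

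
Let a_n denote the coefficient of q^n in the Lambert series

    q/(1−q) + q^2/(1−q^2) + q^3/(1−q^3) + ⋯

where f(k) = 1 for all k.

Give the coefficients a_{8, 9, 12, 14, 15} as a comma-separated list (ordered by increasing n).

4, 3, 6, 4, 4

n=8: 1·8 2·4 4·2 8·1  f→[1+1+1+1]=4
d|9:{1,3,9}  Σf=1+1+1=3
[q^12] f(1)=1,f(2)=1,f(3)=1,f(4)=1,f(6)=1,f(12)=1 ⇒ 6
n=14: 14·1 7·2 2·7 1·14  f→[1+1+1+1]=4
n=15: 15·1 5·3 3·5 1·15  f→[1+1+1+1]=4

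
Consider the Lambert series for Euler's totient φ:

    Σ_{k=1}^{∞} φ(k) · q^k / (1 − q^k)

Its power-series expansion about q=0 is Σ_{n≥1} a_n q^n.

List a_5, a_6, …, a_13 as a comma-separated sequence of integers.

n=5: 1·5 5·1  φ→[1+4]=5
[q^6] φ(1)=1,φ(2)=1,φ(3)=2,φ(6)=2 ⇒ 6
[q^7] φ(7)=6,φ(1)=1 ⇒ 7
[q^8] φ(8)=4,φ(4)=2,φ(2)=1,φ(1)=1 ⇒ 8
[q^9] φ(1)=1,φ(3)=2,φ(9)=6 ⇒ 9
d|10:{10,5,2,1}  Σφ=4+4+1+1=10
d|11:{11,1}  Σφ=10+1=11
n=12: 1·12 2·6 3·4 4·3 6·2 12·1  φ→[1+1+2+2+2+4]=12
d|13:{1,13}  Σφ=1+12=13

5, 6, 7, 8, 9, 10, 11, 12, 13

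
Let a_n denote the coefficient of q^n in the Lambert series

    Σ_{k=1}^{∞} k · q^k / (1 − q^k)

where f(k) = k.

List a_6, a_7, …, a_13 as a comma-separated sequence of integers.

n=6: 6·1 3·2 2·3 1·6  f→[6+3+2+1]=12
d|7:{7,1}  Σf=7+1=8
[q^8] f(8)=8,f(4)=4,f(2)=2,f(1)=1 ⇒ 15
n=9: 9·1 3·3 1·9  f→[9+3+1]=13
n=10: 10·1 5·2 2·5 1·10  f→[10+5+2+1]=18
[q^11] f(11)=11,f(1)=1 ⇒ 12
n=12: 1·12 2·6 3·4 4·3 6·2 12·1  f→[1+2+3+4+6+12]=28
d|13:{13,1}  Σf=13+1=14

12, 8, 15, 13, 18, 12, 28, 14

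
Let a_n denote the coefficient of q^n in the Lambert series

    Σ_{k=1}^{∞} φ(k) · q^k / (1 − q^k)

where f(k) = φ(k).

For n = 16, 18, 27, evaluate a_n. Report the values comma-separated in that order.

q^16  k|16↦φ(k): 1:1 2:1 4:2 8:4 16:8  a_16=16
d|18:{1,2,3,6,9,18}  Σφ=1+1+2+2+6+6=18
[q^27] φ(1)=1,φ(3)=2,φ(9)=6,φ(27)=18 ⇒ 27

16, 18, 27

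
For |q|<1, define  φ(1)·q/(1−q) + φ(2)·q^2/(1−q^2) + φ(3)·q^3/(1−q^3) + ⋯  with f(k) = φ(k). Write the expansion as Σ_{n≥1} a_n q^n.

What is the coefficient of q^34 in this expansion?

[q^34] φ(1)=1,φ(2)=1,φ(17)=16,φ(34)=16 ⇒ 34

a_34 = 34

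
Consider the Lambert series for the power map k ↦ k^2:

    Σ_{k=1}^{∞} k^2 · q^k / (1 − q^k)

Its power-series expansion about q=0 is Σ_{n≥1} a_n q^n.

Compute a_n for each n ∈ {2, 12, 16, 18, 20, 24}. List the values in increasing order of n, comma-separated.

n=2: 2·1 1·2  f→[4+1]=5
n=12: 1·12 2·6 3·4 4·3 6·2 12·1  f→[1+4+9+16+36+144]=210
d|16:{1,2,4,8,16}  Σf=1+4+16+64+256=341
n=18: 1·18 2·9 3·6 6·3 9·2 18·1  f→[1+4+9+36+81+324]=455
n=20: 20·1 10·2 5·4 4·5 2·10 1·20  f→[400+100+25+16+4+1]=546
n=24: 1·24 2·12 3·8 4·6 6·4 8·3 12·2 24·1  f→[1+4+9+16+36+64+144+576]=850

5, 210, 341, 455, 546, 850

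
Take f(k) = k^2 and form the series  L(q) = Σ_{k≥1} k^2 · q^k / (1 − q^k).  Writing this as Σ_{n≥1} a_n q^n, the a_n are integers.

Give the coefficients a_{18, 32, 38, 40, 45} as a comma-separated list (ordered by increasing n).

455, 1365, 1810, 2210, 2366

n=18: 1·18 2·9 3·6 6·3 9·2 18·1  f→[1+4+9+36+81+324]=455
q^32  k|32↦f(k): 32:1024 16:256 8:64 4:16 2:4 1:1  a_32=1365
d|38:{38,19,2,1}  Σf=1444+361+4+1=1810
n=40: 40·1 20·2 10·4 8·5 5·8 4·10 2·20 1·40  f→[1600+400+100+64+25+16+4+1]=2210
[q^45] f(1)=1,f(3)=9,f(5)=25,f(9)=81,f(15)=225,f(45)=2025 ⇒ 2366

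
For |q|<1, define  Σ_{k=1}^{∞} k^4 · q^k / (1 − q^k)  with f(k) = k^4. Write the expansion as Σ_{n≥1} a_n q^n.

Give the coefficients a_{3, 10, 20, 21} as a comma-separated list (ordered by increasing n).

82, 10642, 170898, 196964

n=3: 1·3 3·1  f→[1+81]=82
q^10  k|10↦f(k): 1:1 2:16 5:625 10:10000  a_10=10642
n=20: 20·1 10·2 5·4 4·5 2·10 1·20  f→[160000+10000+625+256+16+1]=170898
[q^21] f(21)=194481,f(7)=2401,f(3)=81,f(1)=1 ⇒ 196964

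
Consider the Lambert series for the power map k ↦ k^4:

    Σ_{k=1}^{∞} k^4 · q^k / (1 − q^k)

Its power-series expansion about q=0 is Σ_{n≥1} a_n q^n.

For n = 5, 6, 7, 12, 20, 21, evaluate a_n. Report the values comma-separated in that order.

q^5  k|5↦f(k): 1:1 5:625  a_5=626
q^6  k|6↦f(k): 1:1 2:16 3:81 6:1296  a_6=1394
q^7  k|7↦f(k): 7:2401 1:1  a_7=2402
[q^12] f(12)=20736,f(6)=1296,f(4)=256,f(3)=81,f(2)=16,f(1)=1 ⇒ 22386
n=20: 1·20 2·10 4·5 5·4 10·2 20·1  f→[1+16+256+625+10000+160000]=170898
d|21:{21,7,3,1}  Σf=194481+2401+81+1=196964

626, 1394, 2402, 22386, 170898, 196964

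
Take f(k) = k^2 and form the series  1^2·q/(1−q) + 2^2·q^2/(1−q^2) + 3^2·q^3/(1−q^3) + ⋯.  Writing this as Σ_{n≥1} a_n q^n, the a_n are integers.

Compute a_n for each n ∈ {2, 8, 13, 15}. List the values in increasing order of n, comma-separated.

5, 85, 170, 260

q^2  k|2↦f(k): 2:4 1:1  a_2=5
[q^8] f(1)=1,f(2)=4,f(4)=16,f(8)=64 ⇒ 85
q^13  k|13↦f(k): 13:169 1:1  a_13=170
d|15:{1,3,5,15}  Σf=1+9+25+225=260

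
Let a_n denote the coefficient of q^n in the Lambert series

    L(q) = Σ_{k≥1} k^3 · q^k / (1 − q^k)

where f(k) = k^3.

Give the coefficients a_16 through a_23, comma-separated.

[q^16] f(16)=4096,f(8)=512,f(4)=64,f(2)=8,f(1)=1 ⇒ 4681
q^17  k|17↦f(k): 1:1 17:4913  a_17=4914
d|18:{18,9,6,3,2,1}  Σf=5832+729+216+27+8+1=6813
[q^19] f(1)=1,f(19)=6859 ⇒ 6860
d|20:{20,10,5,4,2,1}  Σf=8000+1000+125+64+8+1=9198
q^21  k|21↦f(k): 21:9261 7:343 3:27 1:1  a_21=9632
[q^22] f(1)=1,f(2)=8,f(11)=1331,f(22)=10648 ⇒ 11988
[q^23] f(23)=12167,f(1)=1 ⇒ 12168

4681, 4914, 6813, 6860, 9198, 9632, 11988, 12168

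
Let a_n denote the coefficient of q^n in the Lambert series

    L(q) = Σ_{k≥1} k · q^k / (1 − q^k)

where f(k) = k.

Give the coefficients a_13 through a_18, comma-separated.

q^13  k|13↦f(k): 1:1 13:13  a_13=14
n=14: 14·1 7·2 2·7 1·14  f→[14+7+2+1]=24
[q^15] f(15)=15,f(5)=5,f(3)=3,f(1)=1 ⇒ 24
[q^16] f(16)=16,f(8)=8,f(4)=4,f(2)=2,f(1)=1 ⇒ 31
d|17:{1,17}  Σf=1+17=18
d|18:{1,2,3,6,9,18}  Σf=1+2+3+6+9+18=39

14, 24, 24, 31, 18, 39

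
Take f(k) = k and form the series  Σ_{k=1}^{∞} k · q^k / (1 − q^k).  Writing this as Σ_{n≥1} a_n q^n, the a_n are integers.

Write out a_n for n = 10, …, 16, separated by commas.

18, 12, 28, 14, 24, 24, 31

q^10  k|10↦f(k): 10:10 5:5 2:2 1:1  a_10=18
n=11: 1·11 11·1  f→[1+11]=12
d|12:{12,6,4,3,2,1}  Σf=12+6+4+3+2+1=28
d|13:{1,13}  Σf=1+13=14
n=14: 14·1 7·2 2·7 1·14  f→[14+7+2+1]=24
n=15: 1·15 3·5 5·3 15·1  f→[1+3+5+15]=24
[q^16] f(1)=1,f(2)=2,f(4)=4,f(8)=8,f(16)=16 ⇒ 31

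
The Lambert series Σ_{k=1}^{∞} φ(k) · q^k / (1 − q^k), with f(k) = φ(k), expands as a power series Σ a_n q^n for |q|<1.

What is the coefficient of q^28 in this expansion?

n=28: 28·1 14·2 7·4 4·7 2·14 1·28  φ→[12+6+6+2+1+1]=28

a_28 = 28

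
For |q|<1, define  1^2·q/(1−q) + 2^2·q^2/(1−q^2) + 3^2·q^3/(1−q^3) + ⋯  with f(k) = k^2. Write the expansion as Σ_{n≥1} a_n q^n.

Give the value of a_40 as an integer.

n=40: 1·40 2·20 4·10 5·8 8·5 10·4 20·2 40·1  f→[1+4+16+25+64+100+400+1600]=2210

a_40 = 2210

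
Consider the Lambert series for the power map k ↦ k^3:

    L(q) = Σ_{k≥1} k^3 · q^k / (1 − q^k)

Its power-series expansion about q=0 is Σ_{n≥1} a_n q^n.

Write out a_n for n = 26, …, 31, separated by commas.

d|26:{1,2,13,26}  Σf=1+8+2197+17576=19782
[q^27] f(27)=19683,f(9)=729,f(3)=27,f(1)=1 ⇒ 20440
n=28: 28·1 14·2 7·4 4·7 2·14 1·28  f→[21952+2744+343+64+8+1]=25112
[q^29] f(1)=1,f(29)=24389 ⇒ 24390
n=30: 30·1 15·2 10·3 6·5 5·6 3·10 2·15 1·30  f→[27000+3375+1000+216+125+27+8+1]=31752
q^31  k|31↦f(k): 31:29791 1:1  a_31=29792

19782, 20440, 25112, 24390, 31752, 29792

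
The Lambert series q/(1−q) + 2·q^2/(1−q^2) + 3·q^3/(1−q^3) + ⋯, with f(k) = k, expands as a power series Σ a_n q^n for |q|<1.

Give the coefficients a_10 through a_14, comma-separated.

18, 12, 28, 14, 24

d|10:{1,2,5,10}  Σf=1+2+5+10=18
q^11  k|11↦f(k): 11:11 1:1  a_11=12
d|12:{1,2,3,4,6,12}  Σf=1+2+3+4+6+12=28
d|13:{13,1}  Σf=13+1=14
n=14: 14·1 7·2 2·7 1·14  f→[14+7+2+1]=24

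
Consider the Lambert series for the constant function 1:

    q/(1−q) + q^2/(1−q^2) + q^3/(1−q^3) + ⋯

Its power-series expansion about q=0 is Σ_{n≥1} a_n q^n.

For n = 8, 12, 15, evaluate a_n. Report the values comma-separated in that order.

q^8  k|8↦f(k): 1:1 2:1 4:1 8:1  a_8=4
d|12:{12,6,4,3,2,1}  Σf=1+1+1+1+1+1=6
q^15  k|15↦f(k): 1:1 3:1 5:1 15:1  a_15=4

4, 6, 4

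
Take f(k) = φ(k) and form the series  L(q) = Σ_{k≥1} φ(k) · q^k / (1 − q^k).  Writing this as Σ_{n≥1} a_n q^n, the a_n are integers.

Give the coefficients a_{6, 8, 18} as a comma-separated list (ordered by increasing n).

n=6: 6·1 3·2 2·3 1·6  φ→[2+2+1+1]=6
[q^8] φ(1)=1,φ(2)=1,φ(4)=2,φ(8)=4 ⇒ 8
n=18: 18·1 9·2 6·3 3·6 2·9 1·18  φ→[6+6+2+2+1+1]=18

6, 8, 18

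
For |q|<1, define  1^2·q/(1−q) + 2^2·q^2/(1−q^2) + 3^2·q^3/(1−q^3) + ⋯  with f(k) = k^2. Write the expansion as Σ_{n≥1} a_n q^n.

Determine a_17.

a_17 = 290

n=17: 17·1 1·17  f→[289+1]=290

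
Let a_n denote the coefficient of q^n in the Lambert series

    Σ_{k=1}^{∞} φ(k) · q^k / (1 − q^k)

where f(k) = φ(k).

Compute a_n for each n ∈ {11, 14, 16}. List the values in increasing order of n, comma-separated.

[q^11] φ(1)=1,φ(11)=10 ⇒ 11
d|14:{1,2,7,14}  Σφ=1+1+6+6=14
q^16  k|16↦φ(k): 1:1 2:1 4:2 8:4 16:8  a_16=16

11, 14, 16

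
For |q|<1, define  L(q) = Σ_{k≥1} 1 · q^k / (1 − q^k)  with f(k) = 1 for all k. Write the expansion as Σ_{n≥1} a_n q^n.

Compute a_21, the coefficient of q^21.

n=21: 1·21 3·7 7·3 21·1  f→[1+1+1+1]=4

a_21 = 4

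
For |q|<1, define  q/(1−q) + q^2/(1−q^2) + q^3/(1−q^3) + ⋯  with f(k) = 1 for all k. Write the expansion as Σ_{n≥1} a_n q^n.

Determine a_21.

d|21:{21,7,3,1}  Σf=1+1+1+1=4

a_21 = 4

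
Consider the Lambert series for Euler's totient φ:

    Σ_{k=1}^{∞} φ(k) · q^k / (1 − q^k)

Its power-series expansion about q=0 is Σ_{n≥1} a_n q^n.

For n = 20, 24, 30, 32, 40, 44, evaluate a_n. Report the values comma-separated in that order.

d|20:{1,2,4,5,10,20}  Σφ=1+1+2+4+4+8=20
d|24:{24,12,8,6,4,3,2,1}  Σφ=8+4+4+2+2+2+1+1=24
d|30:{1,2,3,5,6,10,15,30}  Σφ=1+1+2+4+2+4+8+8=30
n=32: 32·1 16·2 8·4 4·8 2·16 1·32  φ→[16+8+4+2+1+1]=32
d|40:{40,20,10,8,5,4,2,1}  Σφ=16+8+4+4+4+2+1+1=40
n=44: 1·44 2·22 4·11 11·4 22·2 44·1  φ→[1+1+2+10+10+20]=44

20, 24, 30, 32, 40, 44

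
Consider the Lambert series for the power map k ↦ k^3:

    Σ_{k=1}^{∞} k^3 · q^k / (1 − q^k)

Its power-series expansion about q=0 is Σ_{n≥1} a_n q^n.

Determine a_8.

d|8:{8,4,2,1}  Σf=512+64+8+1=585

a_8 = 585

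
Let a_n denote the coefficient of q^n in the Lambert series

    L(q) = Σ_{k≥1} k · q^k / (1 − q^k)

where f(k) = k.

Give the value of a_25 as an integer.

d|25:{1,5,25}  Σf=1+5+25=31

a_25 = 31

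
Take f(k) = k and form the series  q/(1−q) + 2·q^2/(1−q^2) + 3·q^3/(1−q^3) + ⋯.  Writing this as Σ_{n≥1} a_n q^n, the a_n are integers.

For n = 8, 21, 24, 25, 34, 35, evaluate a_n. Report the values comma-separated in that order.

n=8: 1·8 2·4 4·2 8·1  f→[1+2+4+8]=15
[q^21] f(21)=21,f(7)=7,f(3)=3,f(1)=1 ⇒ 32
[q^24] f(1)=1,f(2)=2,f(3)=3,f(4)=4,f(6)=6,f(8)=8,f(12)=12,f(24)=24 ⇒ 60
[q^25] f(1)=1,f(5)=5,f(25)=25 ⇒ 31
n=34: 34·1 17·2 2·17 1·34  f→[34+17+2+1]=54
n=35: 1·35 5·7 7·5 35·1  f→[1+5+7+35]=48

15, 32, 60, 31, 54, 48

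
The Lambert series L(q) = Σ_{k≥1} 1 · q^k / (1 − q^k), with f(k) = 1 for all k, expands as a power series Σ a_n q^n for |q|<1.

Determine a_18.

n=18: 18·1 9·2 6·3 3·6 2·9 1·18  f→[1+1+1+1+1+1]=6

a_18 = 6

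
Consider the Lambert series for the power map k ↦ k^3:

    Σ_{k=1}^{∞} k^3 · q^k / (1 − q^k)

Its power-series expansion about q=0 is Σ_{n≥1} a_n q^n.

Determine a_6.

[q^6] f(1)=1,f(2)=8,f(3)=27,f(6)=216 ⇒ 252

a_6 = 252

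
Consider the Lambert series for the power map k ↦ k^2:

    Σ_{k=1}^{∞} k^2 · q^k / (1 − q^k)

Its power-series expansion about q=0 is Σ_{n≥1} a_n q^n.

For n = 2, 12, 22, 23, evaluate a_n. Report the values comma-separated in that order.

d|2:{2,1}  Σf=4+1=5
q^12  k|12↦f(k): 12:144 6:36 4:16 3:9 2:4 1:1  a_12=210
[q^22] f(1)=1,f(2)=4,f(11)=121,f(22)=484 ⇒ 610
[q^23] f(1)=1,f(23)=529 ⇒ 530

5, 210, 610, 530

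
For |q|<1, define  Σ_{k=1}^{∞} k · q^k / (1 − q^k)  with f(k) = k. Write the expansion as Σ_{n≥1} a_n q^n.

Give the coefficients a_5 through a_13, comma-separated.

[q^5] f(1)=1,f(5)=5 ⇒ 6
n=6: 1·6 2·3 3·2 6·1  f→[1+2+3+6]=12
n=7: 7·1 1·7  f→[7+1]=8
[q^8] f(1)=1,f(2)=2,f(4)=4,f(8)=8 ⇒ 15
d|9:{1,3,9}  Σf=1+3+9=13
d|10:{1,2,5,10}  Σf=1+2+5+10=18
d|11:{1,11}  Σf=1+11=12
d|12:{1,2,3,4,6,12}  Σf=1+2+3+4+6+12=28
q^13  k|13↦f(k): 13:13 1:1  a_13=14

6, 12, 8, 15, 13, 18, 12, 28, 14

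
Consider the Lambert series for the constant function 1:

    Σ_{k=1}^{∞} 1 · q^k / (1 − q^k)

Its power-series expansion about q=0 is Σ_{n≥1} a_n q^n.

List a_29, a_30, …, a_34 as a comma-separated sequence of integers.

d|29:{29,1}  Σf=1+1=2
d|30:{1,2,3,5,6,10,15,30}  Σf=1+1+1+1+1+1+1+1=8
n=31: 31·1 1·31  f→[1+1]=2
n=32: 32·1 16·2 8·4 4·8 2·16 1·32  f→[1+1+1+1+1+1]=6
d|33:{33,11,3,1}  Σf=1+1+1+1=4
n=34: 1·34 2·17 17·2 34·1  f→[1+1+1+1]=4

2, 8, 2, 6, 4, 4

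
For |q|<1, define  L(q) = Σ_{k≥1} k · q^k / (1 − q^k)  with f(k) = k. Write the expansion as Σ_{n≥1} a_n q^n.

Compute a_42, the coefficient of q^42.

a_42 = 96

n=42: 42·1 21·2 14·3 7·6 6·7 3·14 2·21 1·42  f→[42+21+14+7+6+3+2+1]=96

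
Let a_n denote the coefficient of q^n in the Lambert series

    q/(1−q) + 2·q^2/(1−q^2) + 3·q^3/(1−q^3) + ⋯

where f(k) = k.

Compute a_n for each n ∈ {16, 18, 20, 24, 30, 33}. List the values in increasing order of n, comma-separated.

31, 39, 42, 60, 72, 48

q^16  k|16↦f(k): 1:1 2:2 4:4 8:8 16:16  a_16=31
[q^18] f(1)=1,f(2)=2,f(3)=3,f(6)=6,f(9)=9,f(18)=18 ⇒ 39
q^20  k|20↦f(k): 1:1 2:2 4:4 5:5 10:10 20:20  a_20=42
n=24: 24·1 12·2 8·3 6·4 4·6 3·8 2·12 1·24  f→[24+12+8+6+4+3+2+1]=60
q^30  k|30↦f(k): 1:1 2:2 3:3 5:5 6:6 10:10 15:15 30:30  a_30=72
d|33:{33,11,3,1}  Σf=33+11+3+1=48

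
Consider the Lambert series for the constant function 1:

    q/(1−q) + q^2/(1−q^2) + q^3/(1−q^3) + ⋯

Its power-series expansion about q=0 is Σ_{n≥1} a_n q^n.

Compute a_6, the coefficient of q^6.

n=6: 6·1 3·2 2·3 1·6  f→[1+1+1+1]=4

a_6 = 4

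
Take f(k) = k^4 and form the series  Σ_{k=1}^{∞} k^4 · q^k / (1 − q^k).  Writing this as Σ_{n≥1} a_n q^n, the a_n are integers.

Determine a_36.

a_36 = 1813539

[q^36] f(36)=1679616,f(18)=104976,f(12)=20736,f(9)=6561,f(6)=1296,f(4)=256,f(3)=81,f(2)=16,f(1)=1 ⇒ 1813539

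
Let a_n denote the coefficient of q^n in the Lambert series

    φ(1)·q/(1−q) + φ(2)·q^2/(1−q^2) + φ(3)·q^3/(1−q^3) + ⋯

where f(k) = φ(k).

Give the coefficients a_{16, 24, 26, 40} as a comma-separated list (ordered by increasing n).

q^16  k|16↦φ(k): 1:1 2:1 4:2 8:4 16:8  a_16=16
n=24: 24·1 12·2 8·3 6·4 4·6 3·8 2·12 1·24  φ→[8+4+4+2+2+2+1+1]=24
q^26  k|26↦φ(k): 1:1 2:1 13:12 26:12  a_26=26
n=40: 1·40 2·20 4·10 5·8 8·5 10·4 20·2 40·1  φ→[1+1+2+4+4+4+8+16]=40

16, 24, 26, 40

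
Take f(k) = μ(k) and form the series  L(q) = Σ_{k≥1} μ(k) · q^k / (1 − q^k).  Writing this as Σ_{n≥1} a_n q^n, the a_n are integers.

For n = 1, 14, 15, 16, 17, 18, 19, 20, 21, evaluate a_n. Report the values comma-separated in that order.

1, 0, 0, 0, 0, 0, 0, 0, 0

[q^1] μ(1)=1 ⇒ 1
d|14:{1,2,7,14}  Σμ=1+(-1)+(-1)+1=0
n=15: 15·1 5·3 3·5 1·15  μ→[1+(-1)+(-1)+1]=0
n=16: 16·1 8·2 4·4 2·8 1·16  μ→[0+0+0+(-1)+1]=0
d|17:{17,1}  Σμ=(-1)+1=0
d|18:{1,2,3,6,9,18}  Σμ=1+(-1)+(-1)+1+0+0=0
n=19: 1·19 19·1  μ→[1+(-1)]=0
d|20:{20,10,5,4,2,1}  Σμ=0+1+(-1)+0+(-1)+1=0
n=21: 21·1 7·3 3·7 1·21  μ→[1+(-1)+(-1)+1]=0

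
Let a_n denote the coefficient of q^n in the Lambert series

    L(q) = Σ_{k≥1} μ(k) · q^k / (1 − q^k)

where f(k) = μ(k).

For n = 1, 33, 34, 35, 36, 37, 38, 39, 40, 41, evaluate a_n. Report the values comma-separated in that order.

d|1:{1}  Σμ=1=1
q^33  k|33↦μ(k): 1:1 3:-1 11:-1 33:1  a_33=0
q^34  k|34↦μ(k): 34:1 17:-1 2:-1 1:1  a_34=0
[q^35] μ(35)=1,μ(7)=-1,μ(5)=-1,μ(1)=1 ⇒ 0
[q^36] μ(36)=0,μ(18)=0,μ(12)=0,μ(9)=0,μ(6)=1,μ(4)=0,μ(3)=-1,μ(2)=-1,μ(1)=1 ⇒ 0
q^37  k|37↦μ(k): 1:1 37:-1  a_37=0
n=38: 1·38 2·19 19·2 38·1  μ→[1+(-1)+(-1)+1]=0
n=39: 39·1 13·3 3·13 1·39  μ→[1+(-1)+(-1)+1]=0
n=40: 40·1 20·2 10·4 8·5 5·8 4·10 2·20 1·40  μ→[0+0+1+0+(-1)+0+(-1)+1]=0
d|41:{41,1}  Σμ=(-1)+1=0

1, 0, 0, 0, 0, 0, 0, 0, 0, 0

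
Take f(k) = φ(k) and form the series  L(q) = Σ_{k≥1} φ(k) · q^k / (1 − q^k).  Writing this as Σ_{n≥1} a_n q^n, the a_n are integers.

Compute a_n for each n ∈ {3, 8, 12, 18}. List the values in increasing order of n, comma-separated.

n=3: 3·1 1·3  φ→[2+1]=3
q^8  k|8↦φ(k): 1:1 2:1 4:2 8:4  a_8=8
n=12: 12·1 6·2 4·3 3·4 2·6 1·12  φ→[4+2+2+2+1+1]=12
n=18: 18·1 9·2 6·3 3·6 2·9 1·18  φ→[6+6+2+2+1+1]=18

3, 8, 12, 18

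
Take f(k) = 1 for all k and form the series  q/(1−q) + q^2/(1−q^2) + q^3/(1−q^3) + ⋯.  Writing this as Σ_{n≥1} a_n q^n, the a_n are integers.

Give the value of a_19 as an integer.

n=19: 19·1 1·19  f→[1+1]=2

a_19 = 2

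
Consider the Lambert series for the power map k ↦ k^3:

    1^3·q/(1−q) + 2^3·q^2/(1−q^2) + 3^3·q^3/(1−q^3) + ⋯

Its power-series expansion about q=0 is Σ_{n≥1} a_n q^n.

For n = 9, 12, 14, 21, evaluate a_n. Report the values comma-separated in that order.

757, 2044, 3096, 9632

q^9  k|9↦f(k): 1:1 3:27 9:729  a_9=757
d|12:{12,6,4,3,2,1}  Σf=1728+216+64+27+8+1=2044
q^14  k|14↦f(k): 1:1 2:8 7:343 14:2744  a_14=3096
q^21  k|21↦f(k): 21:9261 7:343 3:27 1:1  a_21=9632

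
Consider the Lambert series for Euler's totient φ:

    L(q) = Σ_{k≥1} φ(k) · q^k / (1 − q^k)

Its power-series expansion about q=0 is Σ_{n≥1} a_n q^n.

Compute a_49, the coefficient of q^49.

[q^49] φ(1)=1,φ(7)=6,φ(49)=42 ⇒ 49

a_49 = 49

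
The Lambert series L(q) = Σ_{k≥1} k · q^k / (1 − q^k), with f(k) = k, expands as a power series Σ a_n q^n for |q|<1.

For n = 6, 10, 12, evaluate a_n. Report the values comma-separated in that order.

[q^6] f(1)=1,f(2)=2,f(3)=3,f(6)=6 ⇒ 12
[q^10] f(10)=10,f(5)=5,f(2)=2,f(1)=1 ⇒ 18
d|12:{12,6,4,3,2,1}  Σf=12+6+4+3+2+1=28

12, 18, 28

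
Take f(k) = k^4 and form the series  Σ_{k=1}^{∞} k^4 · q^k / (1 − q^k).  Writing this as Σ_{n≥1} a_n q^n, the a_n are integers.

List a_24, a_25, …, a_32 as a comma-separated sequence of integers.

358258, 391251, 485554, 538084, 655746, 707282, 872644, 923522, 1118481

n=24: 1·24 2·12 3·8 4·6 6·4 8·3 12·2 24·1  f→[1+16+81+256+1296+4096+20736+331776]=358258
q^25  k|25↦f(k): 1:1 5:625 25:390625  a_25=391251
[q^26] f(1)=1,f(2)=16,f(13)=28561,f(26)=456976 ⇒ 485554
n=27: 1·27 3·9 9·3 27·1  f→[1+81+6561+531441]=538084
[q^28] f(1)=1,f(2)=16,f(4)=256,f(7)=2401,f(14)=38416,f(28)=614656 ⇒ 655746
n=29: 29·1 1·29  f→[707281+1]=707282
[q^30] f(30)=810000,f(15)=50625,f(10)=10000,f(6)=1296,f(5)=625,f(3)=81,f(2)=16,f(1)=1 ⇒ 872644
q^31  k|31↦f(k): 1:1 31:923521  a_31=923522
d|32:{32,16,8,4,2,1}  Σf=1048576+65536+4096+256+16+1=1118481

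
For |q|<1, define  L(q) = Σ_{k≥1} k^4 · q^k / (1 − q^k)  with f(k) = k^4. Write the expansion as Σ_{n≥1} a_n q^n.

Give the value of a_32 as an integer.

d|32:{32,16,8,4,2,1}  Σf=1048576+65536+4096+256+16+1=1118481

a_32 = 1118481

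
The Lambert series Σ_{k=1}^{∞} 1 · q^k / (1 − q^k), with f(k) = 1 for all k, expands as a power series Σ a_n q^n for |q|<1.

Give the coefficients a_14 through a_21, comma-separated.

n=14: 14·1 7·2 2·7 1·14  f→[1+1+1+1]=4
d|15:{1,3,5,15}  Σf=1+1+1+1=4
n=16: 16·1 8·2 4·4 2·8 1·16  f→[1+1+1+1+1]=5
q^17  k|17↦f(k): 1:1 17:1  a_17=2
q^18  k|18↦f(k): 18:1 9:1 6:1 3:1 2:1 1:1  a_18=6
d|19:{19,1}  Σf=1+1=2
n=20: 20·1 10·2 5·4 4·5 2·10 1·20  f→[1+1+1+1+1+1]=6
[q^21] f(21)=1,f(7)=1,f(3)=1,f(1)=1 ⇒ 4

4, 4, 5, 2, 6, 2, 6, 4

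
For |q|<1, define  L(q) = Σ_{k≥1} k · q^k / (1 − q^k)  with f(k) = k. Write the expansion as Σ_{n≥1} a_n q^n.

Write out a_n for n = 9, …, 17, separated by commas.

13, 18, 12, 28, 14, 24, 24, 31, 18

[q^9] f(9)=9,f(3)=3,f(1)=1 ⇒ 13
q^10  k|10↦f(k): 10:10 5:5 2:2 1:1  a_10=18
q^11  k|11↦f(k): 1:1 11:11  a_11=12
n=12: 1·12 2·6 3·4 4·3 6·2 12·1  f→[1+2+3+4+6+12]=28
n=13: 1·13 13·1  f→[1+13]=14
d|14:{1,2,7,14}  Σf=1+2+7+14=24
n=15: 15·1 5·3 3·5 1·15  f→[15+5+3+1]=24
d|16:{16,8,4,2,1}  Σf=16+8+4+2+1=31
d|17:{17,1}  Σf=17+1=18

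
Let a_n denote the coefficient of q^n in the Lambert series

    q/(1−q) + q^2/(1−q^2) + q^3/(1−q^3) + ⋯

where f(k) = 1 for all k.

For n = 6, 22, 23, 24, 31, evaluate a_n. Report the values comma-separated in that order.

[q^6] f(1)=1,f(2)=1,f(3)=1,f(6)=1 ⇒ 4
[q^22] f(22)=1,f(11)=1,f(2)=1,f(1)=1 ⇒ 4
q^23  k|23↦f(k): 1:1 23:1  a_23=2
q^24  k|24↦f(k): 24:1 12:1 8:1 6:1 4:1 3:1 2:1 1:1  a_24=8
[q^31] f(1)=1,f(31)=1 ⇒ 2

4, 4, 2, 8, 2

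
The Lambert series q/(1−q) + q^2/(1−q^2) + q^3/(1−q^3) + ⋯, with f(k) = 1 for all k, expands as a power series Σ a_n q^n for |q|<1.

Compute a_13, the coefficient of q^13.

a_13 = 2

d|13:{1,13}  Σf=1+1=2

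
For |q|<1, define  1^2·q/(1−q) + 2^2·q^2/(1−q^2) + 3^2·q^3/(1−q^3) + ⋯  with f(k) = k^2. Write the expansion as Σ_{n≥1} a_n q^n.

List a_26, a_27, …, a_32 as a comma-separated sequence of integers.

q^26  k|26↦f(k): 26:676 13:169 2:4 1:1  a_26=850
q^27  k|27↦f(k): 1:1 3:9 9:81 27:729  a_27=820
q^28  k|28↦f(k): 28:784 14:196 7:49 4:16 2:4 1:1  a_28=1050
n=29: 1·29 29·1  f→[1+841]=842
q^30  k|30↦f(k): 1:1 2:4 3:9 5:25 6:36 10:100 15:225 30:900  a_30=1300
d|31:{31,1}  Σf=961+1=962
n=32: 32·1 16·2 8·4 4·8 2·16 1·32  f→[1024+256+64+16+4+1]=1365

850, 820, 1050, 842, 1300, 962, 1365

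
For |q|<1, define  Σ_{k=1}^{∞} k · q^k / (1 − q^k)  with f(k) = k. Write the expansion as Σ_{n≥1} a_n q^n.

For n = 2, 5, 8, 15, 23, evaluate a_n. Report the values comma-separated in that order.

3, 6, 15, 24, 24

n=2: 1·2 2·1  f→[1+2]=3
d|5:{5,1}  Σf=5+1=6
[q^8] f(1)=1,f(2)=2,f(4)=4,f(8)=8 ⇒ 15
[q^15] f(15)=15,f(5)=5,f(3)=3,f(1)=1 ⇒ 24
n=23: 1·23 23·1  f→[1+23]=24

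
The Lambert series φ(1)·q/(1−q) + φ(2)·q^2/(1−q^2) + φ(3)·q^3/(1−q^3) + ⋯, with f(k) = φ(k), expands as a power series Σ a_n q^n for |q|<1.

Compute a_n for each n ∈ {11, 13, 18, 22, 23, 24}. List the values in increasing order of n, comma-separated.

[q^11] φ(11)=10,φ(1)=1 ⇒ 11
[q^13] φ(13)=12,φ(1)=1 ⇒ 13
q^18  k|18↦φ(k): 18:6 9:6 6:2 3:2 2:1 1:1  a_18=18
n=22: 1·22 2·11 11·2 22·1  φ→[1+1+10+10]=22
n=23: 1·23 23·1  φ→[1+22]=23
n=24: 24·1 12·2 8·3 6·4 4·6 3·8 2·12 1·24  φ→[8+4+4+2+2+2+1+1]=24

11, 13, 18, 22, 23, 24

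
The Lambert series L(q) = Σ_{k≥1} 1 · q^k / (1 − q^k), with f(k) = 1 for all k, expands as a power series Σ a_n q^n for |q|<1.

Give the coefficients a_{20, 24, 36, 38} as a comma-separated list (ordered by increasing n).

6, 8, 9, 4

[q^20] f(1)=1,f(2)=1,f(4)=1,f(5)=1,f(10)=1,f(20)=1 ⇒ 6
n=24: 24·1 12·2 8·3 6·4 4·6 3·8 2·12 1·24  f→[1+1+1+1+1+1+1+1]=8
q^36  k|36↦f(k): 1:1 2:1 3:1 4:1 6:1 9:1 12:1 18:1 36:1  a_36=9
q^38  k|38↦f(k): 38:1 19:1 2:1 1:1  a_38=4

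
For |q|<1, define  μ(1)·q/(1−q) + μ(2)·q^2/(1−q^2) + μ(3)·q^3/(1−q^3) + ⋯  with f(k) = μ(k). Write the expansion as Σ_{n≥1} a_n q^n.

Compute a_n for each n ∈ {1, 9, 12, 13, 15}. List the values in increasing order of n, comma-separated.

d|1:{1}  Σμ=1=1
q^9  k|9↦μ(k): 9:0 3:-1 1:1  a_9=0
q^12  k|12↦μ(k): 1:1 2:-1 3:-1 4:0 6:1 12:0  a_12=0
n=13: 13·1 1·13  μ→[(-1)+1]=0
d|15:{15,5,3,1}  Σμ=1+(-1)+(-1)+1=0

1, 0, 0, 0, 0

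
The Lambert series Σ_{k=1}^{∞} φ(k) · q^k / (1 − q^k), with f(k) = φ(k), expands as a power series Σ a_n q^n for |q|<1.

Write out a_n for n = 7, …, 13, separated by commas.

n=7: 7·1 1·7  φ→[6+1]=7
[q^8] φ(8)=4,φ(4)=2,φ(2)=1,φ(1)=1 ⇒ 8
[q^9] φ(1)=1,φ(3)=2,φ(9)=6 ⇒ 9
n=10: 1·10 2·5 5·2 10·1  φ→[1+1+4+4]=10
n=11: 1·11 11·1  φ→[1+10]=11
[q^12] φ(12)=4,φ(6)=2,φ(4)=2,φ(3)=2,φ(2)=1,φ(1)=1 ⇒ 12
[q^13] φ(13)=12,φ(1)=1 ⇒ 13

7, 8, 9, 10, 11, 12, 13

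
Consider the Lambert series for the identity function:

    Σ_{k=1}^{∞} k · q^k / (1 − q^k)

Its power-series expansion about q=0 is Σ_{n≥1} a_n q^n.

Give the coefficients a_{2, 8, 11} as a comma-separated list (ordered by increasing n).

3, 15, 12

q^2  k|2↦f(k): 1:1 2:2  a_2=3
q^8  k|8↦f(k): 1:1 2:2 4:4 8:8  a_8=15
n=11: 1·11 11·1  f→[1+11]=12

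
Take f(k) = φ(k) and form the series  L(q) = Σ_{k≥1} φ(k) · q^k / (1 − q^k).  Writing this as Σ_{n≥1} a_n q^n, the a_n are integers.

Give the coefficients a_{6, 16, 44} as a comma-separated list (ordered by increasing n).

[q^6] φ(6)=2,φ(3)=2,φ(2)=1,φ(1)=1 ⇒ 6
q^16  k|16↦φ(k): 1:1 2:1 4:2 8:4 16:8  a_16=16
d|44:{1,2,4,11,22,44}  Σφ=1+1+2+10+10+20=44

6, 16, 44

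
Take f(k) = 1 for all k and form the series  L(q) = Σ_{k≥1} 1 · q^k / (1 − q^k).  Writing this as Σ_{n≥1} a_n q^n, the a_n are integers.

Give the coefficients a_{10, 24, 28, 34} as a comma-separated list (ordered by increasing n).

4, 8, 6, 4

d|10:{10,5,2,1}  Σf=1+1+1+1=4
n=24: 1·24 2·12 3·8 4·6 6·4 8·3 12·2 24·1  f→[1+1+1+1+1+1+1+1]=8
n=28: 28·1 14·2 7·4 4·7 2·14 1·28  f→[1+1+1+1+1+1]=6
[q^34] f(1)=1,f(2)=1,f(17)=1,f(34)=1 ⇒ 4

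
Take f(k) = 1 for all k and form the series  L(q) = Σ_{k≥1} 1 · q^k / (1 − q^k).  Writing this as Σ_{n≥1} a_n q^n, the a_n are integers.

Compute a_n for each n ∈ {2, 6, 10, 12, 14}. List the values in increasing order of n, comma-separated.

2, 4, 4, 6, 4

n=2: 1·2 2·1  f→[1+1]=2
[q^6] f(1)=1,f(2)=1,f(3)=1,f(6)=1 ⇒ 4
n=10: 1·10 2·5 5·2 10·1  f→[1+1+1+1]=4
[q^12] f(1)=1,f(2)=1,f(3)=1,f(4)=1,f(6)=1,f(12)=1 ⇒ 6
[q^14] f(1)=1,f(2)=1,f(7)=1,f(14)=1 ⇒ 4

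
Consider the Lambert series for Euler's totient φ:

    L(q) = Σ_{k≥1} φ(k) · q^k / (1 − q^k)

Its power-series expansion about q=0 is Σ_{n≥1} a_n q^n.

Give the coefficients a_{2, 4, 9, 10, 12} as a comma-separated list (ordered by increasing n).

[q^2] φ(1)=1,φ(2)=1 ⇒ 2
n=4: 1·4 2·2 4·1  φ→[1+1+2]=4
q^9  k|9↦φ(k): 9:6 3:2 1:1  a_9=9
n=10: 10·1 5·2 2·5 1·10  φ→[4+4+1+1]=10
n=12: 12·1 6·2 4·3 3·4 2·6 1·12  φ→[4+2+2+2+1+1]=12

2, 4, 9, 10, 12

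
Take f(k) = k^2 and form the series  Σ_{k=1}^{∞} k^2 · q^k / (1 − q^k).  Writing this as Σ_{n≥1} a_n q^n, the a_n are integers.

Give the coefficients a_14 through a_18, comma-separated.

d|14:{1,2,7,14}  Σf=1+4+49+196=250
d|15:{15,5,3,1}  Σf=225+25+9+1=260
d|16:{1,2,4,8,16}  Σf=1+4+16+64+256=341
d|17:{1,17}  Σf=1+289=290
[q^18] f(1)=1,f(2)=4,f(3)=9,f(6)=36,f(9)=81,f(18)=324 ⇒ 455

250, 260, 341, 290, 455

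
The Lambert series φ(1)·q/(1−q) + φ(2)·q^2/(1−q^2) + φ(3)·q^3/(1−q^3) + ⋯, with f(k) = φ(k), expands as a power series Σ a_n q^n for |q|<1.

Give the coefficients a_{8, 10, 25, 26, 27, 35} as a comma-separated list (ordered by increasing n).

d|8:{1,2,4,8}  Σφ=1+1+2+4=8
[q^10] φ(10)=4,φ(5)=4,φ(2)=1,φ(1)=1 ⇒ 10
q^25  k|25↦φ(k): 1:1 5:4 25:20  a_25=25
[q^26] φ(26)=12,φ(13)=12,φ(2)=1,φ(1)=1 ⇒ 26
n=27: 27·1 9·3 3·9 1·27  φ→[18+6+2+1]=27
n=35: 35·1 7·5 5·7 1·35  φ→[24+6+4+1]=35

8, 10, 25, 26, 27, 35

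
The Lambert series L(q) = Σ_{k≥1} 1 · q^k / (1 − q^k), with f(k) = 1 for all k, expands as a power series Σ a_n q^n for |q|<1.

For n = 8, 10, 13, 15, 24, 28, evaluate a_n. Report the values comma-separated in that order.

d|8:{1,2,4,8}  Σf=1+1+1+1=4
[q^10] f(1)=1,f(2)=1,f(5)=1,f(10)=1 ⇒ 4
n=13: 1·13 13·1  f→[1+1]=2
d|15:{1,3,5,15}  Σf=1+1+1+1=4
d|24:{1,2,3,4,6,8,12,24}  Σf=1+1+1+1+1+1+1+1=8
q^28  k|28↦f(k): 28:1 14:1 7:1 4:1 2:1 1:1  a_28=6

4, 4, 2, 4, 8, 6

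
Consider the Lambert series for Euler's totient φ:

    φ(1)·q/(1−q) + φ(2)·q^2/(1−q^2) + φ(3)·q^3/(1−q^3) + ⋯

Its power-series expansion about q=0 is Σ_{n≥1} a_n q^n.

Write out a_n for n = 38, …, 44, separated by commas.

n=38: 1·38 2·19 19·2 38·1  φ→[1+1+18+18]=38
d|39:{1,3,13,39}  Σφ=1+2+12+24=39
d|40:{1,2,4,5,8,10,20,40}  Σφ=1+1+2+4+4+4+8+16=40
d|41:{41,1}  Σφ=40+1=41
[q^42] φ(42)=12,φ(21)=12,φ(14)=6,φ(7)=6,φ(6)=2,φ(3)=2,φ(2)=1,φ(1)=1 ⇒ 42
d|43:{1,43}  Σφ=1+42=43
n=44: 44·1 22·2 11·4 4·11 2·22 1·44  φ→[20+10+10+2+1+1]=44

38, 39, 40, 41, 42, 43, 44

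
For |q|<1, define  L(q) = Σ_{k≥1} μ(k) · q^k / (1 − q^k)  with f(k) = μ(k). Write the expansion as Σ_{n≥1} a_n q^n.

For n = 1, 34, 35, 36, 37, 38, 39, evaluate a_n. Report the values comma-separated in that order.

1, 0, 0, 0, 0, 0, 0

n=1: 1·1  μ→[1]=1
d|34:{34,17,2,1}  Σμ=1+(-1)+(-1)+1=0
[q^35] μ(35)=1,μ(7)=-1,μ(5)=-1,μ(1)=1 ⇒ 0
q^36  k|36↦μ(k): 36:0 18:0 12:0 9:0 6:1 4:0 3:-1 2:-1 1:1  a_36=0
q^37  k|37↦μ(k): 1:1 37:-1  a_37=0
d|38:{1,2,19,38}  Σμ=1+(-1)+(-1)+1=0
q^39  k|39↦μ(k): 1:1 3:-1 13:-1 39:1  a_39=0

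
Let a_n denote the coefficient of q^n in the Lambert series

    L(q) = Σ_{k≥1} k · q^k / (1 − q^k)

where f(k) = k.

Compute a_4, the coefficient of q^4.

n=4: 4·1 2·2 1·4  f→[4+2+1]=7

a_4 = 7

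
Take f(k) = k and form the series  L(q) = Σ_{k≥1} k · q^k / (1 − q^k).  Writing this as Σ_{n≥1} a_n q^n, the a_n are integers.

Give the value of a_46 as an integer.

n=46: 1·46 2·23 23·2 46·1  f→[1+2+23+46]=72

a_46 = 72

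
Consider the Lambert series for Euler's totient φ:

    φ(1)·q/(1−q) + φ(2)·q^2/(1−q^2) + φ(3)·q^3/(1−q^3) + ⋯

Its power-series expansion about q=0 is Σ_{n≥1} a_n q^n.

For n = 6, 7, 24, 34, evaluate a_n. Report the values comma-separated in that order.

d|6:{1,2,3,6}  Σφ=1+1+2+2=6
n=7: 1·7 7·1  φ→[1+6]=7
[q^24] φ(24)=8,φ(12)=4,φ(8)=4,φ(6)=2,φ(4)=2,φ(3)=2,φ(2)=1,φ(1)=1 ⇒ 24
q^34  k|34↦φ(k): 1:1 2:1 17:16 34:16  a_34=34

6, 7, 24, 34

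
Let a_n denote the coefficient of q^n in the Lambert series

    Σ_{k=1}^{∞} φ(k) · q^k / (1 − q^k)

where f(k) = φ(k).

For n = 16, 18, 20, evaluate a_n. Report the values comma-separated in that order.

d|16:{16,8,4,2,1}  Σφ=8+4+2+1+1=16
n=18: 18·1 9·2 6·3 3·6 2·9 1·18  φ→[6+6+2+2+1+1]=18
d|20:{1,2,4,5,10,20}  Σφ=1+1+2+4+4+8=20

16, 18, 20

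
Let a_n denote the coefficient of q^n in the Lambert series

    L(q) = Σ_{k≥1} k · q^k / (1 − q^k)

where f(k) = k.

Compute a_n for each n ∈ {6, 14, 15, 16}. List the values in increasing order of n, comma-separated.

12, 24, 24, 31

d|6:{1,2,3,6}  Σf=1+2+3+6=12
n=14: 14·1 7·2 2·7 1·14  f→[14+7+2+1]=24
q^15  k|15↦f(k): 15:15 5:5 3:3 1:1  a_15=24
n=16: 16·1 8·2 4·4 2·8 1·16  f→[16+8+4+2+1]=31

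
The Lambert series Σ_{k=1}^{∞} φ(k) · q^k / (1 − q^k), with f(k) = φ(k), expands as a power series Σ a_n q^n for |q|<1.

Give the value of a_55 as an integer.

q^55  k|55↦φ(k): 1:1 5:4 11:10 55:40  a_55=55

a_55 = 55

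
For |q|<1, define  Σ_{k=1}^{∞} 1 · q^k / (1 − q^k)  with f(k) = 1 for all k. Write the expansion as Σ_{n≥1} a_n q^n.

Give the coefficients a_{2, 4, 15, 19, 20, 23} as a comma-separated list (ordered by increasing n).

d|2:{1,2}  Σf=1+1=2
q^4  k|4↦f(k): 4:1 2:1 1:1  a_4=3
d|15:{15,5,3,1}  Σf=1+1+1+1=4
[q^19] f(1)=1,f(19)=1 ⇒ 2
n=20: 20·1 10·2 5·4 4·5 2·10 1·20  f→[1+1+1+1+1+1]=6
[q^23] f(23)=1,f(1)=1 ⇒ 2

2, 3, 4, 2, 6, 2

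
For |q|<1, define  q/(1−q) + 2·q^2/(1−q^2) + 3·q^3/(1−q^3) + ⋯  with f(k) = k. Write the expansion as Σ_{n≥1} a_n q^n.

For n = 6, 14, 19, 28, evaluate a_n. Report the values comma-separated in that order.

[q^6] f(1)=1,f(2)=2,f(3)=3,f(6)=6 ⇒ 12
d|14:{1,2,7,14}  Σf=1+2+7+14=24
d|19:{19,1}  Σf=19+1=20
n=28: 1·28 2·14 4·7 7·4 14·2 28·1  f→[1+2+4+7+14+28]=56

12, 24, 20, 56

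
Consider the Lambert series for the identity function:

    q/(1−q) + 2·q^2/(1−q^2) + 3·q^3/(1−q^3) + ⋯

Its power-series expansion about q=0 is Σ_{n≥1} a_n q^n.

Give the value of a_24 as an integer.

d|24:{1,2,3,4,6,8,12,24}  Σf=1+2+3+4+6+8+12+24=60

a_24 = 60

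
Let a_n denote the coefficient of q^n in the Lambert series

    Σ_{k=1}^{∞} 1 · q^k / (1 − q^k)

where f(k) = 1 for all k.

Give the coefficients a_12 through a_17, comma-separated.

n=12: 12·1 6·2 4·3 3·4 2·6 1·12  f→[1+1+1+1+1+1]=6
q^13  k|13↦f(k): 13:1 1:1  a_13=2
[q^14] f(14)=1,f(7)=1,f(2)=1,f(1)=1 ⇒ 4
q^15  k|15↦f(k): 1:1 3:1 5:1 15:1  a_15=4
n=16: 1·16 2·8 4·4 8·2 16·1  f→[1+1+1+1+1]=5
[q^17] f(17)=1,f(1)=1 ⇒ 2

6, 2, 4, 4, 5, 2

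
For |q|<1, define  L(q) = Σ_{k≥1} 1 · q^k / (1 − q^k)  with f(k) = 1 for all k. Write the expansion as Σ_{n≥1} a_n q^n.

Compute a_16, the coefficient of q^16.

q^16  k|16↦f(k): 16:1 8:1 4:1 2:1 1:1  a_16=5

a_16 = 5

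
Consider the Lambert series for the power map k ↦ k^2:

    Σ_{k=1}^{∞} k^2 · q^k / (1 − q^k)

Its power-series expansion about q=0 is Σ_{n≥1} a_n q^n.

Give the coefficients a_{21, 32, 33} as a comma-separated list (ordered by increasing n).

n=21: 1·21 3·7 7·3 21·1  f→[1+9+49+441]=500
n=32: 1·32 2·16 4·8 8·4 16·2 32·1  f→[1+4+16+64+256+1024]=1365
n=33: 33·1 11·3 3·11 1·33  f→[1089+121+9+1]=1220

500, 1365, 1220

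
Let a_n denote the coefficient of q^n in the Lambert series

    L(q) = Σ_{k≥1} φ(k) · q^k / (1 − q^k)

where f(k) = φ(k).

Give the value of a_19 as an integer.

n=19: 1·19 19·1  φ→[1+18]=19

a_19 = 19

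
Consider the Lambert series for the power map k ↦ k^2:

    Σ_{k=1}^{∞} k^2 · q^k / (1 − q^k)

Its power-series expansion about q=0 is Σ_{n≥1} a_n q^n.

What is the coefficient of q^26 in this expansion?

d|26:{1,2,13,26}  Σf=1+4+169+676=850

a_26 = 850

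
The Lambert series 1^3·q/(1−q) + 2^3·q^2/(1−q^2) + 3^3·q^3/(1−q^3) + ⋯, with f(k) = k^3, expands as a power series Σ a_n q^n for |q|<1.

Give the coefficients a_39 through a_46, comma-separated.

[q^39] f(39)=59319,f(13)=2197,f(3)=27,f(1)=1 ⇒ 61544
q^40  k|40↦f(k): 1:1 2:8 4:64 5:125 8:512 10:1000 20:8000 40:64000  a_40=73710
d|41:{1,41}  Σf=1+68921=68922
q^42  k|42↦f(k): 42:74088 21:9261 14:2744 7:343 6:216 3:27 2:8 1:1  a_42=86688
[q^43] f(43)=79507,f(1)=1 ⇒ 79508
q^44  k|44↦f(k): 44:85184 22:10648 11:1331 4:64 2:8 1:1  a_44=97236
q^45  k|45↦f(k): 1:1 3:27 5:125 9:729 15:3375 45:91125  a_45=95382
n=46: 1·46 2·23 23·2 46·1  f→[1+8+12167+97336]=109512

61544, 73710, 68922, 86688, 79508, 97236, 95382, 109512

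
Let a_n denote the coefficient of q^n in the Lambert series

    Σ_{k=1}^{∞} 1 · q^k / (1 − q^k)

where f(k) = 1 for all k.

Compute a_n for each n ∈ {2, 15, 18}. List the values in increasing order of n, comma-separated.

n=2: 2·1 1·2  f→[1+1]=2
q^15  k|15↦f(k): 15:1 5:1 3:1 1:1  a_15=4
q^18  k|18↦f(k): 18:1 9:1 6:1 3:1 2:1 1:1  a_18=6

2, 4, 6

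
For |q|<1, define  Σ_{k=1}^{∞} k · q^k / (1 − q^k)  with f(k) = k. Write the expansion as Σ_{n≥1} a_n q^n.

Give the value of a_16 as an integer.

q^16  k|16↦f(k): 1:1 2:2 4:4 8:8 16:16  a_16=31

a_16 = 31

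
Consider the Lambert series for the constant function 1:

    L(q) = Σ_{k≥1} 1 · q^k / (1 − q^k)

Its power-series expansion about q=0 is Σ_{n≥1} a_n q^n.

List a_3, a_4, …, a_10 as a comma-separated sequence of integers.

2, 3, 2, 4, 2, 4, 3, 4

d|3:{1,3}  Σf=1+1=2
[q^4] f(1)=1,f(2)=1,f(4)=1 ⇒ 3
d|5:{1,5}  Σf=1+1=2
[q^6] f(1)=1,f(2)=1,f(3)=1,f(6)=1 ⇒ 4
d|7:{1,7}  Σf=1+1=2
q^8  k|8↦f(k): 1:1 2:1 4:1 8:1  a_8=4
n=9: 1·9 3·3 9·1  f→[1+1+1]=3
n=10: 1·10 2·5 5·2 10·1  f→[1+1+1+1]=4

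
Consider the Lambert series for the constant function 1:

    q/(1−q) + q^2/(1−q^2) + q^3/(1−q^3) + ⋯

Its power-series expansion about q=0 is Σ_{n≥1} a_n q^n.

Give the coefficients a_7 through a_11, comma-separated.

n=7: 1·7 7·1  f→[1+1]=2
n=8: 1·8 2·4 4·2 8·1  f→[1+1+1+1]=4
d|9:{1,3,9}  Σf=1+1+1=3
q^10  k|10↦f(k): 10:1 5:1 2:1 1:1  a_10=4
[q^11] f(1)=1,f(11)=1 ⇒ 2

2, 4, 3, 4, 2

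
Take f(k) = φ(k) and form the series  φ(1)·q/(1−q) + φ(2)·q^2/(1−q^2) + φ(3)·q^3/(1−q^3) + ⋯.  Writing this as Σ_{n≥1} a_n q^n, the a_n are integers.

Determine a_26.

d|26:{1,2,13,26}  Σφ=1+1+12+12=26

a_26 = 26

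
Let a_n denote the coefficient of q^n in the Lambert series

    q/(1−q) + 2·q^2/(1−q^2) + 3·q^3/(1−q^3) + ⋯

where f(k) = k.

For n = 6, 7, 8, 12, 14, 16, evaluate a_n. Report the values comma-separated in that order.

12, 8, 15, 28, 24, 31

n=6: 6·1 3·2 2·3 1·6  f→[6+3+2+1]=12
n=7: 7·1 1·7  f→[7+1]=8
q^8  k|8↦f(k): 1:1 2:2 4:4 8:8  a_8=15
n=12: 12·1 6·2 4·3 3·4 2·6 1·12  f→[12+6+4+3+2+1]=28
[q^14] f(14)=14,f(7)=7,f(2)=2,f(1)=1 ⇒ 24
q^16  k|16↦f(k): 16:16 8:8 4:4 2:2 1:1  a_16=31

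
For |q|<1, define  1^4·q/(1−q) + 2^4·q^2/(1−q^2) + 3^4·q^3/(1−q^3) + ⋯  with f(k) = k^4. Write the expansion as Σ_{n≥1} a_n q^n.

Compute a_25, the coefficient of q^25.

a_25 = 391251

d|25:{1,5,25}  Σf=1+625+390625=391251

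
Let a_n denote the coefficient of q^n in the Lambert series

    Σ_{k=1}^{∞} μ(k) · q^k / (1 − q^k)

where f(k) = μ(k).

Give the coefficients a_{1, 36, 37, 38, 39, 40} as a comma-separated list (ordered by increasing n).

d|1:{1}  Σμ=1=1
d|36:{36,18,12,9,6,4,3,2,1}  Σμ=0+0+0+0+1+0+(-1)+(-1)+1=0
n=37: 1·37 37·1  μ→[1+(-1)]=0
[q^38] μ(38)=1,μ(19)=-1,μ(2)=-1,μ(1)=1 ⇒ 0
q^39  k|39↦μ(k): 1:1 3:-1 13:-1 39:1  a_39=0
[q^40] μ(40)=0,μ(20)=0,μ(10)=1,μ(8)=0,μ(5)=-1,μ(4)=0,μ(2)=-1,μ(1)=1 ⇒ 0

1, 0, 0, 0, 0, 0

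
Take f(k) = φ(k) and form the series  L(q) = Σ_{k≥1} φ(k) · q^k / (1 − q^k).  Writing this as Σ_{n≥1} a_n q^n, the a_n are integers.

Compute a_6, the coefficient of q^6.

[q^6] φ(6)=2,φ(3)=2,φ(2)=1,φ(1)=1 ⇒ 6

a_6 = 6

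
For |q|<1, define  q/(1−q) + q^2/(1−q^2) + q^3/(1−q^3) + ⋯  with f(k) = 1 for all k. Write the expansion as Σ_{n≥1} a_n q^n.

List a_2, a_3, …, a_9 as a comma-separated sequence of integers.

2, 2, 3, 2, 4, 2, 4, 3

d|2:{2,1}  Σf=1+1=2
q^3  k|3↦f(k): 3:1 1:1  a_3=2
d|4:{4,2,1}  Σf=1+1+1=3
[q^5] f(5)=1,f(1)=1 ⇒ 2
q^6  k|6↦f(k): 6:1 3:1 2:1 1:1  a_6=4
n=7: 7·1 1·7  f→[1+1]=2
n=8: 8·1 4·2 2·4 1·8  f→[1+1+1+1]=4
[q^9] f(1)=1,f(3)=1,f(9)=1 ⇒ 3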